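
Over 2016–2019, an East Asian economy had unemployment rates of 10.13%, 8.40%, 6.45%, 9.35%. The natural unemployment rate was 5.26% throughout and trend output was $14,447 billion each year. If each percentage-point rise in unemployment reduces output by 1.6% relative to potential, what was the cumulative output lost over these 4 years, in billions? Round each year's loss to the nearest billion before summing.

Year 2016: gap = -1.6 × (10.13 - 5.26) = -7.792%, loss ≈ 14447 × 7.792/100 ≈ 1126.
Year 2017: gap = -1.6 × (8.4 - 5.26) = -5.024%, loss ≈ 14447 × 5.024/100 ≈ 726.
Year 2018: gap = -1.6 × (6.45 - 5.26) = -1.904%, loss ≈ 14447 × 1.904/100 ≈ 275.
Year 2019: gap = -1.6 × (9.35 - 5.26) = -6.544%, loss ≈ 14447 × 6.544/100 ≈ 945.
Total lost output = 1126 + 726 + 275 + 945 = 3072 billion.

$3,072 billion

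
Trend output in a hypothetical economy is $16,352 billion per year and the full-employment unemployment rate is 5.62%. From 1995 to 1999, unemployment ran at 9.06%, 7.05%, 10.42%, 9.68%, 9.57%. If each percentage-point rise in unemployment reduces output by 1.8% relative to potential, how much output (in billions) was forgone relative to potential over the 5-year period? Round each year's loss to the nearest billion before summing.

Year 1995: gap = -1.8 × (9.06 - 5.62) = -6.192%, loss ≈ 16352 × 6.192/100 ≈ 1013.
Year 1996: gap = -1.8 × (7.05 - 5.62) = -2.574%, loss ≈ 16352 × 2.574/100 ≈ 421.
Year 1997: gap = -1.8 × (10.42 - 5.62) = -8.64%, loss ≈ 16352 × 8.64/100 ≈ 1413.
Year 1998: gap = -1.8 × (9.68 - 5.62) = -7.308%, loss ≈ 16352 × 7.308/100 ≈ 1195.
Year 1999: gap = -1.8 × (9.57 - 5.62) = -7.11%, loss ≈ 16352 × 7.11/100 ≈ 1163.
Total lost output = 1013 + 421 + 1413 + 1195 + 1163 = 5205 billion.

$5,205 billion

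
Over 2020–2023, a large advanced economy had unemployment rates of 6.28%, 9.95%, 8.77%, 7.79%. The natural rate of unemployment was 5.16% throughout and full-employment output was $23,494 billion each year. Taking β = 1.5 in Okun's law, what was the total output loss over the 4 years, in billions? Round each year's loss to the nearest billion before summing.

$4,282 billion

Year 2020: gap = -1.5 × (6.28 - 5.16) = -1.68%, loss ≈ 23494 × 1.68/100 ≈ 395.
Year 2021: gap = -1.5 × (9.95 - 5.16) = -7.185%, loss ≈ 23494 × 7.185/100 ≈ 1688.
Year 2022: gap = -1.5 × (8.77 - 5.16) = -5.415%, loss ≈ 23494 × 5.415/100 ≈ 1272.
Year 2023: gap = -1.5 × (7.79 - 5.16) = -3.945%, loss ≈ 23494 × 3.945/100 ≈ 927.
Total lost output = 395 + 1688 + 1272 + 927 = 4282 billion.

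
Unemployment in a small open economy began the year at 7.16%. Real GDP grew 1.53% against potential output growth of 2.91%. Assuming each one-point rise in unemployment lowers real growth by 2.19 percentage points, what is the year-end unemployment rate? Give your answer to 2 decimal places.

7.79%

Growth-rate Okun's law: g_Y = g_Y* - β × Δu, so Δu = (g_Y* - g_Y)/β.
Δu = (2.91 - 1.53)/2.19 = 1.38/2.19 = 0.63 percentage points.
Year-end unemployment = 7.16 + 0.63 = 7.79%.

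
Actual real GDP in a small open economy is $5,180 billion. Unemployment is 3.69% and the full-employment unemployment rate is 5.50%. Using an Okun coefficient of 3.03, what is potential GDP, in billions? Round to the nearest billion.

Unemployment gap = 3.69 - 5.5 = -1.81 points, so output gap = -3.03 × (-1.81) = 5.4843%.
Since Y = Y* × (1 + gap/100), Y* = 5180/1.054843 ≈ 4911 billion.

$4,911 billion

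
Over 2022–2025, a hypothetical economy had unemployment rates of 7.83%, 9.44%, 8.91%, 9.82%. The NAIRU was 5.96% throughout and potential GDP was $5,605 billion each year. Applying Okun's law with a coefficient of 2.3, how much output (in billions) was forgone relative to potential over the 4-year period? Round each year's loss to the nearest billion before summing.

Year 2022: gap = -2.3 × (7.83 - 5.96) = -4.301%, loss ≈ 5605 × 4.301/100 ≈ 241.
Year 2023: gap = -2.3 × (9.44 - 5.96) = -8.004%, loss ≈ 5605 × 8.004/100 ≈ 449.
Year 2024: gap = -2.3 × (8.91 - 5.96) = -6.785%, loss ≈ 5605 × 6.785/100 ≈ 380.
Year 2025: gap = -2.3 × (9.82 - 5.96) = -8.878%, loss ≈ 5605 × 8.878/100 ≈ 498.
Total lost output = 241 + 449 + 380 + 498 = 1568 billion.

$1,568 billion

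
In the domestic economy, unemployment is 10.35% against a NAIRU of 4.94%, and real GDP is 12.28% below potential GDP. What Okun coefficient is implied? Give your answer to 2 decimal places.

Okun's law: output gap = -β × (u - u*).
-12.28 = -β × (10.35 - 4.94) = -β × 5.41, so β = 12.28/5.41 = 2.27.

β ≈ 2.27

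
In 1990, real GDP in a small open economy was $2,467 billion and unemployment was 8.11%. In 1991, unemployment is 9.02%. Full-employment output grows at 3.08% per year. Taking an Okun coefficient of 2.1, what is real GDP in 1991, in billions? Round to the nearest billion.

$2,496 billion

Δu = 9.02 - 8.11 = 0.91 points.
Okun's law (growth form): g_Y = g_Y* - β × Δu = 3.08 - 2.1 × (0.91) = 3.08 - 1.911 = 1.169%.
Real GDP in the next year = 2467 × (1 + 1.169/100) = 2467 × 1.01169 ≈ 2496 billion.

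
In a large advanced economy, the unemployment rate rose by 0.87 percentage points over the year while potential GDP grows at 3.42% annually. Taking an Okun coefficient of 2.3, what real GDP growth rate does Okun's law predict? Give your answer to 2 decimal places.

Growth-rate Okun's law: g_Y = g_Y* - β × Δu.
g_Y = 3.42 - 2.3 × (0.87) = 3.42 - 2.001 = 1.419%, i.e. 1.42% to 2 d.p.

1.42%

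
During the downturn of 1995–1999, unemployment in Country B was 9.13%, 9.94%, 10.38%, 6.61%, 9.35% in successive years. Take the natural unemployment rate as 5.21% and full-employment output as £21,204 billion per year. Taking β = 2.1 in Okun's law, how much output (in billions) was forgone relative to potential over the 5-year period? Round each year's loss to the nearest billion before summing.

£8,620 billion

Year 1995: gap = -2.1 × (9.13 - 5.21) = -8.232%, loss ≈ 21204 × 8.232/100 ≈ 1746.
Year 1996: gap = -2.1 × (9.94 - 5.21) = -9.933%, loss ≈ 21204 × 9.933/100 ≈ 2106.
Year 1997: gap = -2.1 × (10.38 - 5.21) = -10.857%, loss ≈ 21204 × 10.857/100 ≈ 2302.
Year 1998: gap = -2.1 × (6.61 - 5.21) = -2.94%, loss ≈ 21204 × 2.94/100 ≈ 623.
Year 1999: gap = -2.1 × (9.35 - 5.21) = -8.694%, loss ≈ 21204 × 8.694/100 ≈ 1843.
Total lost output = 1746 + 2106 + 2302 + 623 + 1843 = 8620 billion.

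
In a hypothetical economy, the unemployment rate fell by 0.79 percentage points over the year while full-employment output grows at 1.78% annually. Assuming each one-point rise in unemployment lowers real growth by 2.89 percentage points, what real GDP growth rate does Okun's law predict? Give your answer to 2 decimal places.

Growth-rate Okun's law: g_Y = g_Y* - β × Δu.
g_Y = 1.78 - 2.89 × (-0.79) = 1.78 + 2.2831 = 4.0631%, i.e. 4.06% to 2 d.p.

4.06%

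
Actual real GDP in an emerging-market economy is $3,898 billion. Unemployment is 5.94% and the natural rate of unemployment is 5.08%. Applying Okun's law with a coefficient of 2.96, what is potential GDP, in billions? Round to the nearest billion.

Unemployment gap = 5.94 - 5.08 = 0.86 points, so output gap = -2.96 × 0.86 = -2.5456%.
Since Y = Y* × (1 + gap/100), Y* = 3898/0.974544 ≈ 4000 billion.

$4,000 billion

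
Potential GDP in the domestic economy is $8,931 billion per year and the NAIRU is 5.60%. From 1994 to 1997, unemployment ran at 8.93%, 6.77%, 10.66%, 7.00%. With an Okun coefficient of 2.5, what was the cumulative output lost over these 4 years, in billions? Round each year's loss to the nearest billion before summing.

$2,448 billion

Year 1994: gap = -2.5 × (8.93 - 5.6) = -8.325%, loss ≈ 8931 × 8.325/100 ≈ 744.
Year 1995: gap = -2.5 × (6.77 - 5.6) = -2.925%, loss ≈ 8931 × 2.925/100 ≈ 261.
Year 1996: gap = -2.5 × (10.66 - 5.6) = -12.65%, loss ≈ 8931 × 12.65/100 ≈ 1130.
Year 1997: gap = -2.5 × (7 - 5.6) = -3.5%, loss ≈ 8931 × 3.5/100 ≈ 313.
Total lost output = 744 + 261 + 1130 + 313 = 2448 billion.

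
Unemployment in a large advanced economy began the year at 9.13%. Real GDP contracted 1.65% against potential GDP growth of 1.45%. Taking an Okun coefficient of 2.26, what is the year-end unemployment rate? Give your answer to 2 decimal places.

10.50%

Growth-rate Okun's law: g_Y = g_Y* - β × Δu, so Δu = (g_Y* - g_Y)/β.
Δu = (1.45 + 1.65)/2.26 = 3.1/2.26 = 1.37 percentage points.
Year-end unemployment = 9.13 + 1.37 = 10.50%.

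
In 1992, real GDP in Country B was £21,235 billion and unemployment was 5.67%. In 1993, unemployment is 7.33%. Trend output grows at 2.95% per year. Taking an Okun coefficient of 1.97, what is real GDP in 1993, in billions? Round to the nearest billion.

£21,167 billion

Δu = 7.33 - 5.67 = 1.66 points.
Okun's law (growth form): g_Y = g_Y* - β × Δu = 2.95 - 1.97 × (1.66) = 2.95 - 3.2702 = -0.3202%.
Real GDP in the next year = 21235 × (1 - 0.3202/100) = 21235 × 0.996798 ≈ 21167 billion.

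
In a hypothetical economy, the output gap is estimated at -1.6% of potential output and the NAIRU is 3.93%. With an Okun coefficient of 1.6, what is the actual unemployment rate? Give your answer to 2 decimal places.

From Okun's law, u - u* = -(output gap)/β = -(-1.6)/1.6 = 1 point.
So u = 3.93 + 1 = 4.93%.

4.93%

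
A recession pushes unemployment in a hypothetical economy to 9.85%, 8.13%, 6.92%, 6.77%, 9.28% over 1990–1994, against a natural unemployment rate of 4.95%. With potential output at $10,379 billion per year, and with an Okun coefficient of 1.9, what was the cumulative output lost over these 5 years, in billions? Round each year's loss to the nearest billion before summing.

Year 1990: gap = -1.9 × (9.85 - 4.95) = -9.31%, loss ≈ 10379 × 9.31/100 ≈ 966.
Year 1991: gap = -1.9 × (8.13 - 4.95) = -6.042%, loss ≈ 10379 × 6.042/100 ≈ 627.
Year 1992: gap = -1.9 × (6.92 - 4.95) = -3.743%, loss ≈ 10379 × 3.743/100 ≈ 388.
Year 1993: gap = -1.9 × (6.77 - 4.95) = -3.458%, loss ≈ 10379 × 3.458/100 ≈ 359.
Year 1994: gap = -1.9 × (9.28 - 4.95) = -8.227%, loss ≈ 10379 × 8.227/100 ≈ 854.
Total lost output = 966 + 627 + 388 + 359 + 854 = 3194 billion.

$3,194 billion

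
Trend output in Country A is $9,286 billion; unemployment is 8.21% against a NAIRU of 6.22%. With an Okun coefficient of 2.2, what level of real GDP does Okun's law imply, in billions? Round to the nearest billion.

$8,879 billion

Unemployment gap = 8.21 - 6.22 = 1.99 points, so the output gap is -2.2 × 1.99 = -4.378%.
Actual GDP = 9286 × (1 - 4.378/100) = 9286 × 0.95622 ≈ 8879 billion.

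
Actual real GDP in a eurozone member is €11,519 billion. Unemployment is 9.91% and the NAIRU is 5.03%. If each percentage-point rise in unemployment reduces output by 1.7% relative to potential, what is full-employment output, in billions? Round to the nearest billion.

€12,561 billion

Unemployment gap = 9.91 - 5.03 = 4.88 points, so output gap = -1.7 × 4.88 = -8.296%.
Since Y = Y* × (1 + gap/100), Y* = 11519/0.91704 ≈ 12561 billion.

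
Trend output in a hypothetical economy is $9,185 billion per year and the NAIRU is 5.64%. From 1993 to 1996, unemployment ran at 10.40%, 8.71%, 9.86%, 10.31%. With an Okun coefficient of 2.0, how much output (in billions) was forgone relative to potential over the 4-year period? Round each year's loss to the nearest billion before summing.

$3,071 billion

Year 1993: gap = -2.0 × (10.4 - 5.64) = -9.52%, loss ≈ 9185 × 9.52/100 ≈ 874.
Year 1994: gap = -2.0 × (8.71 - 5.64) = -6.14%, loss ≈ 9185 × 6.14/100 ≈ 564.
Year 1995: gap = -2.0 × (9.86 - 5.64) = -8.44%, loss ≈ 9185 × 8.44/100 ≈ 775.
Year 1996: gap = -2.0 × (10.31 - 5.64) = -9.34%, loss ≈ 9185 × 9.34/100 ≈ 858.
Total lost output = 874 + 564 + 775 + 858 = 3071 billion.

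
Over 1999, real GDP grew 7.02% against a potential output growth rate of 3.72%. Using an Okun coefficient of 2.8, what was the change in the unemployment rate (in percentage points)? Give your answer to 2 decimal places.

-1.18 percentage points

Growth-rate Okun's law: g_Y = g_Y* - β × Δu, so Δu = (g_Y* - g_Y)/β.
Δu = (3.72 - 7.02)/2.8 = -3.3/2.8 = -1.18 percentage points.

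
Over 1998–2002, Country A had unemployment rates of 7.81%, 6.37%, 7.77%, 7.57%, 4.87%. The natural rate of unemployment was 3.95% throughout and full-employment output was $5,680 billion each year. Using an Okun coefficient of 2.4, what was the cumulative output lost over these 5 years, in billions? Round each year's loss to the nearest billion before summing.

Year 1998: gap = -2.4 × (7.81 - 3.95) = -9.264%, loss ≈ 5680 × 9.264/100 ≈ 526.
Year 1999: gap = -2.4 × (6.37 - 3.95) = -5.808%, loss ≈ 5680 × 5.808/100 ≈ 330.
Year 2000: gap = -2.4 × (7.77 - 3.95) = -9.168%, loss ≈ 5680 × 9.168/100 ≈ 521.
Year 2001: gap = -2.4 × (7.57 - 3.95) = -8.688%, loss ≈ 5680 × 8.688/100 ≈ 493.
Year 2002: gap = -2.4 × (4.87 - 3.95) = -2.208%, loss ≈ 5680 × 2.208/100 ≈ 125.
Total lost output = 526 + 330 + 521 + 493 + 125 = 1995 billion.

$1,995 billion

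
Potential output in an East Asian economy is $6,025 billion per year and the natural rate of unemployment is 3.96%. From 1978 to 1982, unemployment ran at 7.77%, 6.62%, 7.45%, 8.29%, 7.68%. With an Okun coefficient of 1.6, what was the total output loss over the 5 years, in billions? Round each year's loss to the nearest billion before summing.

$1,735 billion

Year 1978: gap = -1.6 × (7.77 - 3.96) = -6.096%, loss ≈ 6025 × 6.096/100 ≈ 367.
Year 1979: gap = -1.6 × (6.62 - 3.96) = -4.256%, loss ≈ 6025 × 4.256/100 ≈ 256.
Year 1980: gap = -1.6 × (7.45 - 3.96) = -5.584%, loss ≈ 6025 × 5.584/100 ≈ 336.
Year 1981: gap = -1.6 × (8.29 - 3.96) = -6.928%, loss ≈ 6025 × 6.928/100 ≈ 417.
Year 1982: gap = -1.6 × (7.68 - 3.96) = -5.952%, loss ≈ 6025 × 5.952/100 ≈ 359.
Total lost output = 367 + 256 + 336 + 417 + 359 = 1735 billion.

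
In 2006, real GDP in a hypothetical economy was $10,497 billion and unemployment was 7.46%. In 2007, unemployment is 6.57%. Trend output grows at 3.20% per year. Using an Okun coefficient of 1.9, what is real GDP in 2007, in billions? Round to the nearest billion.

$11,010 billion

Δu = 6.57 - 7.46 = -0.89 points.
Okun's law (growth form): g_Y = g_Y* - β × Δu = 3.20 - 1.9 × (-0.89) = 3.2 + 1.691 = 4.891%.
Real GDP in the next year = 10497 × (1 + 4.891/100) = 10497 × 1.04891 ≈ 11010 billion.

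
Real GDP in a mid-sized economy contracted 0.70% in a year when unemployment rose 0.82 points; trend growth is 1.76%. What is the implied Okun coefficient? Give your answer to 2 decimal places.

Growth form: g_Y = g_Y* - β × Δu, so β = (g_Y* - g_Y)/Δu.
β = (1.76 + 0.7)/0.82 = 2.46/0.82 = 3.00.

β ≈ 3.00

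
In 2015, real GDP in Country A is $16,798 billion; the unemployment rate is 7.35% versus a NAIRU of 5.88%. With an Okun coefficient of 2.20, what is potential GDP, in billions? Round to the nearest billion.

$17,359 billion

Unemployment gap = 7.35 - 5.88 = 1.47 points, so output gap = -2.2 × 1.47 = -3.234%.
Since Y = Y* × (1 + gap/100), Y* = 16798/0.96766 ≈ 17359 billion.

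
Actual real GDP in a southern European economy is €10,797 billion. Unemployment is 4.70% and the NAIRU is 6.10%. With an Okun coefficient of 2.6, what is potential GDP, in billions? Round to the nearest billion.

Unemployment gap = 4.7 - 6.1 = -1.4 points, so output gap = -2.6 × (-1.4) = 3.64%.
Since Y = Y* × (1 + gap/100), Y* = 10797/1.0364 ≈ 10418 billion.

€10,418 billion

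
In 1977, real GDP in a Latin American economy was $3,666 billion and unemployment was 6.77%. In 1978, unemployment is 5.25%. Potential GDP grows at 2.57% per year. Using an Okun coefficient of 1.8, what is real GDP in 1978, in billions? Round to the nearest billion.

Δu = 5.25 - 6.77 = -1.52 points.
Okun's law (growth form): g_Y = g_Y* - β × Δu = 2.57 - 1.8 × (-1.52) = 2.57 + 2.736 = 5.306%.
Real GDP in the next year = 3666 × (1 + 5.306/100) = 3666 × 1.05306 ≈ 3861 billion.

$3,861 billion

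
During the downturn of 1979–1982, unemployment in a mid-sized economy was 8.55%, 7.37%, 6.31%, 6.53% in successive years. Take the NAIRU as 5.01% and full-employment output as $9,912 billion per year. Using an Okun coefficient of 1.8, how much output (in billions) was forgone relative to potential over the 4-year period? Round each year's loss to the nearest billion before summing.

$1,556 billion

Year 1979: gap = -1.8 × (8.55 - 5.01) = -6.372%, loss ≈ 9912 × 6.372/100 ≈ 632.
Year 1980: gap = -1.8 × (7.37 - 5.01) = -4.248%, loss ≈ 9912 × 4.248/100 ≈ 421.
Year 1981: gap = -1.8 × (6.31 - 5.01) = -2.34%, loss ≈ 9912 × 2.34/100 ≈ 232.
Year 1982: gap = -1.8 × (6.53 - 5.01) = -2.736%, loss ≈ 9912 × 2.736/100 ≈ 271.
Total lost output = 632 + 421 + 232 + 271 = 1556 billion.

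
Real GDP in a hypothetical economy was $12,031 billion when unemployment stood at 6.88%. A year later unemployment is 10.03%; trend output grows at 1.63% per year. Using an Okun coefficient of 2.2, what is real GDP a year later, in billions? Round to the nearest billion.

Δu = 10.03 - 6.88 = 3.15 points.
Okun's law (growth form): g_Y = g_Y* - β × Δu = 1.63 - 2.2 × (3.15) = 1.63 - 6.93 = -5.3%.
Real GDP in the next year = 12031 × (1 - 5.3/100) = 12031 × 0.947 ≈ 11393 billion.

$11,393 billion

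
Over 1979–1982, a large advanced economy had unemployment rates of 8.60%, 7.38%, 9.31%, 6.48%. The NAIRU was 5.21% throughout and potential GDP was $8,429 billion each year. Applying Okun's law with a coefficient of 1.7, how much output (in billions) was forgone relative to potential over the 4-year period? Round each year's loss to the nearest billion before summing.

$1,567 billion

Year 1979: gap = -1.7 × (8.6 - 5.21) = -5.763%, loss ≈ 8429 × 5.763/100 ≈ 486.
Year 1980: gap = -1.7 × (7.38 - 5.21) = -3.689%, loss ≈ 8429 × 3.689/100 ≈ 311.
Year 1981: gap = -1.7 × (9.31 - 5.21) = -6.97%, loss ≈ 8429 × 6.97/100 ≈ 588.
Year 1982: gap = -1.7 × (6.48 - 5.21) = -2.159%, loss ≈ 8429 × 2.159/100 ≈ 182.
Total lost output = 486 + 311 + 588 + 182 = 1567 billion.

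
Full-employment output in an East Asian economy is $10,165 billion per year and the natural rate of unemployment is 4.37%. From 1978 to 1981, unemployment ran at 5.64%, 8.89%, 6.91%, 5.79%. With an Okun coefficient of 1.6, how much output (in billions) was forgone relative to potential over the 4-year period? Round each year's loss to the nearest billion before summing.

$1,586 billion

Year 1978: gap = -1.6 × (5.64 - 4.37) = -2.032%, loss ≈ 10165 × 2.032/100 ≈ 207.
Year 1979: gap = -1.6 × (8.89 - 4.37) = -7.232%, loss ≈ 10165 × 7.232/100 ≈ 735.
Year 1980: gap = -1.6 × (6.91 - 4.37) = -4.064%, loss ≈ 10165 × 4.064/100 ≈ 413.
Year 1981: gap = -1.6 × (5.79 - 4.37) = -2.272%, loss ≈ 10165 × 2.272/100 ≈ 231.
Total lost output = 207 + 735 + 413 + 231 = 1586 billion.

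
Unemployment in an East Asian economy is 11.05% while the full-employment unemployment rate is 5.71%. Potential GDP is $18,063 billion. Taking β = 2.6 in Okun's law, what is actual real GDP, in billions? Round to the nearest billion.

$15,555 billion

Unemployment gap = 11.05 - 5.71 = 5.34 points, so the output gap is -2.6 × 5.34 = -13.884%.
Actual GDP = 18063 × (1 - 13.884/100) = 18063 × 0.86116 ≈ 15555 billion.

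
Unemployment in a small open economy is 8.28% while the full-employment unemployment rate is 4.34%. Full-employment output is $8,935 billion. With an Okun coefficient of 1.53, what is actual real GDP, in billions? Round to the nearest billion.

$8,396 billion

Unemployment gap = 8.28 - 4.34 = 3.94 points, so the output gap is -1.53 × 3.94 = -6.0282%.
Actual GDP = 8935 × (1 - 6.0282/100) = 8935 × 0.939718 ≈ 8396 billion.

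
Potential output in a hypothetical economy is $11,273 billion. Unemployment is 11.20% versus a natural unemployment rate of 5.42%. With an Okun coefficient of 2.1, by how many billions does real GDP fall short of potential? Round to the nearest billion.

Output gap = -2.1 × (11.2 - 5.42) = -2.1 × 5.78 = -12.138%.
Actual GDP ≈ 11273 × 0.87862 ≈ 9905 billion, so the shortfall is 11273 - 9905 = 1368 billion.

$1,368 billion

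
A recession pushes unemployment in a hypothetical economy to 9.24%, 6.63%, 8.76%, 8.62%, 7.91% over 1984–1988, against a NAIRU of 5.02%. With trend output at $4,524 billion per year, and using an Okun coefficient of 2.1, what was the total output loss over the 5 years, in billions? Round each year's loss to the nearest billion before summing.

Year 1984: gap = -2.1 × (9.24 - 5.02) = -8.862%, loss ≈ 4524 × 8.862/100 ≈ 401.
Year 1985: gap = -2.1 × (6.63 - 5.02) = -3.381%, loss ≈ 4524 × 3.381/100 ≈ 153.
Year 1986: gap = -2.1 × (8.76 - 5.02) = -7.854%, loss ≈ 4524 × 7.854/100 ≈ 355.
Year 1987: gap = -2.1 × (8.62 - 5.02) = -7.56%, loss ≈ 4524 × 7.56/100 ≈ 342.
Year 1988: gap = -2.1 × (7.91 - 5.02) = -6.069%, loss ≈ 4524 × 6.069/100 ≈ 275.
Total lost output = 401 + 153 + 355 + 342 + 275 = 1526 billion.

$1,526 billion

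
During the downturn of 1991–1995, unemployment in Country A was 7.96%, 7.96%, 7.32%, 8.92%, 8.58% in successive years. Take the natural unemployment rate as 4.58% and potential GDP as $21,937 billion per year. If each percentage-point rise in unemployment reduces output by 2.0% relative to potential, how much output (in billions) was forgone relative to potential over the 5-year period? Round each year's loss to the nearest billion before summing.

$7,827 billion

Year 1991: gap = -2.0 × (7.96 - 4.58) = -6.76%, loss ≈ 21937 × 6.76/100 ≈ 1483.
Year 1992: gap = -2.0 × (7.96 - 4.58) = -6.76%, loss ≈ 21937 × 6.76/100 ≈ 1483.
Year 1993: gap = -2.0 × (7.32 - 4.58) = -5.48%, loss ≈ 21937 × 5.48/100 ≈ 1202.
Year 1994: gap = -2.0 × (8.92 - 4.58) = -8.68%, loss ≈ 21937 × 8.68/100 ≈ 1904.
Year 1995: gap = -2.0 × (8.58 - 4.58) = -8%, loss ≈ 21937 × 8/100 ≈ 1755.
Total lost output = 1483 + 1483 + 1202 + 1904 + 1755 = 7827 billion.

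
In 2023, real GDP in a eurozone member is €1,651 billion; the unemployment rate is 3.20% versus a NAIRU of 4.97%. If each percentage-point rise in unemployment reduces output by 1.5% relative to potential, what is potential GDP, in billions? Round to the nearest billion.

€1,608 billion

Unemployment gap = 3.2 - 4.97 = -1.77 points, so output gap = -1.5 × (-1.77) = 2.655%.
Since Y = Y* × (1 + gap/100), Y* = 1651/1.02655 ≈ 1608 billion.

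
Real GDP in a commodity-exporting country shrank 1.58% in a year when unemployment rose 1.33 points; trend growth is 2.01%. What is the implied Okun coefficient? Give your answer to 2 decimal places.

Growth form: g_Y = g_Y* - β × Δu, so β = (g_Y* - g_Y)/Δu.
β = (2.01 + 1.58)/1.33 = 3.59/1.33 = 2.70.

β ≈ 2.70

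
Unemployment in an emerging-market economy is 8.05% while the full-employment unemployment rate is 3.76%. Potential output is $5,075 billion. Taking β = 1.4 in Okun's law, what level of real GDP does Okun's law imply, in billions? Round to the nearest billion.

$4,770 billion

Unemployment gap = 8.05 - 3.76 = 4.29 points, so the output gap is -1.4 × 4.29 = -6.006%.
Actual GDP = 5075 × (1 - 6.006/100) = 5075 × 0.93994 ≈ 4770 billion.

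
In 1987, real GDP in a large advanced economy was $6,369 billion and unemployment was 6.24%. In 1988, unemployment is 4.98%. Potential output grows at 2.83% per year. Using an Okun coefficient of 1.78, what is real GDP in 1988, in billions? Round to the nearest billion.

Δu = 4.98 - 6.24 = -1.26 points.
Okun's law (growth form): g_Y = g_Y* - β × Δu = 2.83 - 1.78 × (-1.26) = 2.83 + 2.2428 = 5.0728%.
Real GDP in the next year = 6369 × (1 + 5.0728/100) = 6369 × 1.050728 ≈ 6692 billion.

$6,692 billion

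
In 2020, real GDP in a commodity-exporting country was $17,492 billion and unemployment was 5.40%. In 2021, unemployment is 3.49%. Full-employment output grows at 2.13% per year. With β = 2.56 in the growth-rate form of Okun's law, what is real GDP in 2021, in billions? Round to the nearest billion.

Δu = 3.49 - 5.4 = -1.91 points.
Okun's law (growth form): g_Y = g_Y* - β × Δu = 2.13 - 2.56 × (-1.91) = 2.13 + 4.8896 = 7.0196%.
Real GDP in the next year = 17492 × (1 + 7.0196/100) = 17492 × 1.070196 ≈ 18720 billion.

$18,720 billion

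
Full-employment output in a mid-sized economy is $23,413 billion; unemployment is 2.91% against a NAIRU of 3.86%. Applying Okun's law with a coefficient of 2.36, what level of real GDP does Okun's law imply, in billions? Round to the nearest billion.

$23,938 billion

Unemployment gap = 2.91 - 3.86 = -0.95 points, so the output gap is -2.36 × (-0.95) = 2.242%.
Actual GDP = 23413 × (1 + 2.242/100) = 23413 × 1.02242 ≈ 23938 billion.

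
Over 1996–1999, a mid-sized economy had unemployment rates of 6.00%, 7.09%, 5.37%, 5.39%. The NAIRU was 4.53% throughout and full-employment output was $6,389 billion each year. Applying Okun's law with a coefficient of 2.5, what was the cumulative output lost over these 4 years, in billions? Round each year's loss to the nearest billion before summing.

$915 billion

Year 1996: gap = -2.5 × (6 - 4.53) = -3.675%, loss ≈ 6389 × 3.675/100 ≈ 235.
Year 1997: gap = -2.5 × (7.09 - 4.53) = -6.4%, loss ≈ 6389 × 6.4/100 ≈ 409.
Year 1998: gap = -2.5 × (5.37 - 4.53) = -2.1%, loss ≈ 6389 × 2.1/100 ≈ 134.
Year 1999: gap = -2.5 × (5.39 - 4.53) = -2.15%, loss ≈ 6389 × 2.15/100 ≈ 137.
Total lost output = 235 + 409 + 134 + 137 = 915 billion.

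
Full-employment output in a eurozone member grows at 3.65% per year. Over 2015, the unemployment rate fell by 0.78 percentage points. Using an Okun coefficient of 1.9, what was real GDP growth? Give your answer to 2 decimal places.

5.13%

Growth-rate Okun's law: g_Y = g_Y* - β × Δu.
g_Y = 3.65 - 1.9 × (-0.78) = 3.65 + 1.482 = 5.132%, i.e. 5.13% to 2 d.p.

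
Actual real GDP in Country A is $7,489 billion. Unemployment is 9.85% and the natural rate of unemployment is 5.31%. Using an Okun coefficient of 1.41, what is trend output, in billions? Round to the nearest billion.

$8,001 billion

Unemployment gap = 9.85 - 5.31 = 4.54 points, so output gap = -1.41 × 4.54 = -6.4014%.
Since Y = Y* × (1 + gap/100), Y* = 7489/0.935986 ≈ 8001 billion.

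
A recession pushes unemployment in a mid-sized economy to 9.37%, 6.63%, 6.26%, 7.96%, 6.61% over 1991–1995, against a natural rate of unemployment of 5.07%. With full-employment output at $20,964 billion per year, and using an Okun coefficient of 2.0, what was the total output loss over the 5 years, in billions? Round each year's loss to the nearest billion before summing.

Year 1991: gap = -2.0 × (9.37 - 5.07) = -8.6%, loss ≈ 20964 × 8.6/100 ≈ 1803.
Year 1992: gap = -2.0 × (6.63 - 5.07) = -3.12%, loss ≈ 20964 × 3.12/100 ≈ 654.
Year 1993: gap = -2.0 × (6.26 - 5.07) = -2.38%, loss ≈ 20964 × 2.38/100 ≈ 499.
Year 1994: gap = -2.0 × (7.96 - 5.07) = -5.78%, loss ≈ 20964 × 5.78/100 ≈ 1212.
Year 1995: gap = -2.0 × (6.61 - 5.07) = -3.08%, loss ≈ 20964 × 3.08/100 ≈ 646.
Total lost output = 1803 + 654 + 499 + 1212 + 646 = 4814 billion.

$4,814 billion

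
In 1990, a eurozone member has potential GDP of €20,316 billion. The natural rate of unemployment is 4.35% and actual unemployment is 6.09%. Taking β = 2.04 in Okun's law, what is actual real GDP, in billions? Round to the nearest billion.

Unemployment gap = 6.09 - 4.35 = 1.74 points, so the output gap is -2.04 × 1.74 = -3.5496%.
Actual GDP = 20316 × (1 - 3.5496/100) = 20316 × 0.964504 ≈ 19595 billion.

€19,595 billion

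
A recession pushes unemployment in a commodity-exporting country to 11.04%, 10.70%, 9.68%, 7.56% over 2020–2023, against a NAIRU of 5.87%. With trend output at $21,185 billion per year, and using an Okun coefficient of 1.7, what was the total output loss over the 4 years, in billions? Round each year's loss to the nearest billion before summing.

Year 2020: gap = -1.7 × (11.04 - 5.87) = -8.789%, loss ≈ 21185 × 8.789/100 ≈ 1862.
Year 2021: gap = -1.7 × (10.7 - 5.87) = -8.211%, loss ≈ 21185 × 8.211/100 ≈ 1740.
Year 2022: gap = -1.7 × (9.68 - 5.87) = -6.477%, loss ≈ 21185 × 6.477/100 ≈ 1372.
Year 2023: gap = -1.7 × (7.56 - 5.87) = -2.873%, loss ≈ 21185 × 2.873/100 ≈ 609.
Total lost output = 1862 + 1740 + 1372 + 609 = 5583 billion.

$5,583 billion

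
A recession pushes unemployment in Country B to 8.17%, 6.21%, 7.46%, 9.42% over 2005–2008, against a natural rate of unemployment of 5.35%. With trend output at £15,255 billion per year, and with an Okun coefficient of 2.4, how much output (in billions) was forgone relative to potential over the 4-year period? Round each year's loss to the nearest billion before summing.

£3,610 billion

Year 2005: gap = -2.4 × (8.17 - 5.35) = -6.768%, loss ≈ 15255 × 6.768/100 ≈ 1032.
Year 2006: gap = -2.4 × (6.21 - 5.35) = -2.064%, loss ≈ 15255 × 2.064/100 ≈ 315.
Year 2007: gap = -2.4 × (7.46 - 5.35) = -5.064%, loss ≈ 15255 × 5.064/100 ≈ 773.
Year 2008: gap = -2.4 × (9.42 - 5.35) = -9.768%, loss ≈ 15255 × 9.768/100 ≈ 1490.
Total lost output = 1032 + 315 + 773 + 1490 = 3610 billion.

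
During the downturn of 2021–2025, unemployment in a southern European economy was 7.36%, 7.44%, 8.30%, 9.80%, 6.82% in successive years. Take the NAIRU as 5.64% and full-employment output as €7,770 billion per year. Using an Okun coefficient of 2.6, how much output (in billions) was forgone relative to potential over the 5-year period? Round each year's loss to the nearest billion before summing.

Year 2021: gap = -2.6 × (7.36 - 5.64) = -4.472%, loss ≈ 7770 × 4.472/100 ≈ 347.
Year 2022: gap = -2.6 × (7.44 - 5.64) = -4.68%, loss ≈ 7770 × 4.68/100 ≈ 364.
Year 2023: gap = -2.6 × (8.3 - 5.64) = -6.916%, loss ≈ 7770 × 6.916/100 ≈ 537.
Year 2024: gap = -2.6 × (9.8 - 5.64) = -10.816%, loss ≈ 7770 × 10.816/100 ≈ 840.
Year 2025: gap = -2.6 × (6.82 - 5.64) = -3.068%, loss ≈ 7770 × 3.068/100 ≈ 238.
Total lost output = 347 + 364 + 537 + 840 + 238 = 2326 billion.

€2,326 billion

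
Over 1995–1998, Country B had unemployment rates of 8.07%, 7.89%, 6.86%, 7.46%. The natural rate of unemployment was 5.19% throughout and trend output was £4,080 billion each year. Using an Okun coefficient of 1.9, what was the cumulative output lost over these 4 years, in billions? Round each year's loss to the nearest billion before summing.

£737 billion

Year 1995: gap = -1.9 × (8.07 - 5.19) = -5.472%, loss ≈ 4080 × 5.472/100 ≈ 223.
Year 1996: gap = -1.9 × (7.89 - 5.19) = -5.13%, loss ≈ 4080 × 5.13/100 ≈ 209.
Year 1997: gap = -1.9 × (6.86 - 5.19) = -3.173%, loss ≈ 4080 × 3.173/100 ≈ 129.
Year 1998: gap = -1.9 × (7.46 - 5.19) = -4.313%, loss ≈ 4080 × 4.313/100 ≈ 176.
Total lost output = 223 + 209 + 129 + 176 = 737 billion.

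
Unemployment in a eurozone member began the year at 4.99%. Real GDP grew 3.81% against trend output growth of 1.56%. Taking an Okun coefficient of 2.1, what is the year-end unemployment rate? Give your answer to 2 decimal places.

Growth-rate Okun's law: g_Y = g_Y* - β × Δu, so Δu = (g_Y* - g_Y)/β.
Δu = (1.56 - 3.81)/2.1 = -2.25/2.1 = -1.07 percentage points.
Year-end unemployment = 4.99 - 1.07 = 3.92%.

3.92%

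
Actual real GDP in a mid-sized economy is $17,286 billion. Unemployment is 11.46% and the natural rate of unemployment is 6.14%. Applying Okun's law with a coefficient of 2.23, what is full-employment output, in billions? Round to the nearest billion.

$19,613 billion

Unemployment gap = 11.46 - 6.14 = 5.32 points, so output gap = -2.23 × 5.32 = -11.8636%.
Since Y = Y* × (1 + gap/100), Y* = 17286/0.881364 ≈ 19613 billion.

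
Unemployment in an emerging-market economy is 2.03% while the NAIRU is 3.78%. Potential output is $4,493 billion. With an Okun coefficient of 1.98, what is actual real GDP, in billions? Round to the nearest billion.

Unemployment gap = 2.03 - 3.78 = -1.75 points, so the output gap is -1.98 × (-1.75) = 3.465%.
Actual GDP = 4493 × (1 + 3.465/100) = 4493 × 1.03465 ≈ 4649 billion.

$4,649 billion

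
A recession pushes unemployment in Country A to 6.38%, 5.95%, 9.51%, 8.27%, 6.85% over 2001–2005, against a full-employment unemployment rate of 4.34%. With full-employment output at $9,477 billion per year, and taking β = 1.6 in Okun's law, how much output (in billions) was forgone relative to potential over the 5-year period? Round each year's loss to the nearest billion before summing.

$2,314 billion

Year 2001: gap = -1.6 × (6.38 - 4.34) = -3.264%, loss ≈ 9477 × 3.264/100 ≈ 309.
Year 2002: gap = -1.6 × (5.95 - 4.34) = -2.576%, loss ≈ 9477 × 2.576/100 ≈ 244.
Year 2003: gap = -1.6 × (9.51 - 4.34) = -8.272%, loss ≈ 9477 × 8.272/100 ≈ 784.
Year 2004: gap = -1.6 × (8.27 - 4.34) = -6.288%, loss ≈ 9477 × 6.288/100 ≈ 596.
Year 2005: gap = -1.6 × (6.85 - 4.34) = -4.016%, loss ≈ 9477 × 4.016/100 ≈ 381.
Total lost output = 309 + 244 + 784 + 596 + 381 = 2314 billion.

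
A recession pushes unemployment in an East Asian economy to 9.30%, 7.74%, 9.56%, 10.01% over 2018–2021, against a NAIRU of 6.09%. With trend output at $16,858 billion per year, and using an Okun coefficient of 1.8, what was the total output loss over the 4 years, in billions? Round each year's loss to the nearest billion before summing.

$3,718 billion

Year 2018: gap = -1.8 × (9.3 - 6.09) = -5.778%, loss ≈ 16858 × 5.778/100 ≈ 974.
Year 2019: gap = -1.8 × (7.74 - 6.09) = -2.97%, loss ≈ 16858 × 2.97/100 ≈ 501.
Year 2020: gap = -1.8 × (9.56 - 6.09) = -6.246%, loss ≈ 16858 × 6.246/100 ≈ 1053.
Year 2021: gap = -1.8 × (10.01 - 6.09) = -7.056%, loss ≈ 16858 × 7.056/100 ≈ 1190.
Total lost output = 974 + 501 + 1053 + 1190 = 3718 billion.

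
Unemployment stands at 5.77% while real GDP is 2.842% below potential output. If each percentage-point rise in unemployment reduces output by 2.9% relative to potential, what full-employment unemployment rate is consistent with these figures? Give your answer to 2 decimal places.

From Okun's law, u - u* = -(output gap)/β = -(-2.842)/2.9 = 0.98 points.
So u* = 5.77 - 0.98 = 4.79%.

4.79%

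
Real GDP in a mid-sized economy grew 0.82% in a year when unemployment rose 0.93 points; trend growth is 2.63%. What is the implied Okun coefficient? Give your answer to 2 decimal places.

β ≈ 1.95

Growth form: g_Y = g_Y* - β × Δu, so β = (g_Y* - g_Y)/Δu.
β = (2.63 - 0.82)/0.93 = 1.81/0.93 = 1.95.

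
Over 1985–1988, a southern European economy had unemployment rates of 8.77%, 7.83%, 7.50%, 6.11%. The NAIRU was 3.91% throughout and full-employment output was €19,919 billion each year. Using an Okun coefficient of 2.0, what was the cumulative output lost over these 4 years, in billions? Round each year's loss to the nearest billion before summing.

Year 1985: gap = -2.0 × (8.77 - 3.91) = -9.72%, loss ≈ 19919 × 9.72/100 ≈ 1936.
Year 1986: gap = -2.0 × (7.83 - 3.91) = -7.84%, loss ≈ 19919 × 7.84/100 ≈ 1562.
Year 1987: gap = -2.0 × (7.5 - 3.91) = -7.18%, loss ≈ 19919 × 7.18/100 ≈ 1430.
Year 1988: gap = -2.0 × (6.11 - 3.91) = -4.4%, loss ≈ 19919 × 4.4/100 ≈ 876.
Total lost output = 1936 + 1562 + 1430 + 876 = 5804 billion.

€5,804 billion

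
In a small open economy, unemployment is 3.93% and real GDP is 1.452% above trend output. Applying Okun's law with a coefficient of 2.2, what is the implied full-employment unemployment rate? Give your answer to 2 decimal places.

4.59%

From Okun's law, u - u* = -(output gap)/β = -(1.452)/2.2 = -0.66 points.
So u* = 3.93 + 0.66 = 4.59%.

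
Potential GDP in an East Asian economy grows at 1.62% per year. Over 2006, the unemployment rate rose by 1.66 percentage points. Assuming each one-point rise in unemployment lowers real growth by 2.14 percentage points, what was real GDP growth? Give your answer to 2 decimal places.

Growth-rate Okun's law: g_Y = g_Y* - β × Δu.
g_Y = 1.62 - 2.14 × (1.66) = 1.62 - 3.5524 = -1.9324%, i.e. -1.93% to 2 d.p.

-1.93%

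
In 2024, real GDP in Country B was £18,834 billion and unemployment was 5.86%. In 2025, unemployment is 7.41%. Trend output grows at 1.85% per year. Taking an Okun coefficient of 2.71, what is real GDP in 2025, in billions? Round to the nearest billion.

£18,391 billion

Δu = 7.41 - 5.86 = 1.55 points.
Okun's law (growth form): g_Y = g_Y* - β × Δu = 1.85 - 2.71 × (1.55) = 1.85 - 4.2005 = -2.3505%.
Real GDP in the next year = 18834 × (1 - 2.3505/100) = 18834 × 0.976495 ≈ 18391 billion.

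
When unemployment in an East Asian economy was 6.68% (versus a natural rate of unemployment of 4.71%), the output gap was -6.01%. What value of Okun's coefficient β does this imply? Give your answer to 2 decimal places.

Okun's law: output gap = -β × (u - u*).
-6.01 = -β × (6.68 - 4.71) = -β × 1.97, so β = 6.01/1.97 = 3.05.

β ≈ 3.05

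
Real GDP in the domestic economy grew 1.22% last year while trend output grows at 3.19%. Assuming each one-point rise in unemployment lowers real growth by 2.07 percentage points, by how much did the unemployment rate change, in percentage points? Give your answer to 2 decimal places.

Growth-rate Okun's law: g_Y = g_Y* - β × Δu, so Δu = (g_Y* - g_Y)/β.
Δu = (3.19 - 1.22)/2.07 = 1.97/2.07 = 0.95 percentage points.

0.95 percentage points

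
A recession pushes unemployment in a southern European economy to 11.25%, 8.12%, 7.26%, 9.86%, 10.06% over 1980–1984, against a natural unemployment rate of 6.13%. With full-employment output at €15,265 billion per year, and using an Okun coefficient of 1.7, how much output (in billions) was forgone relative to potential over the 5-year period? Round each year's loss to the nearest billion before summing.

Year 1980: gap = -1.7 × (11.25 - 6.13) = -8.704%, loss ≈ 15265 × 8.704/100 ≈ 1329.
Year 1981: gap = -1.7 × (8.12 - 6.13) = -3.383%, loss ≈ 15265 × 3.383/100 ≈ 516.
Year 1982: gap = -1.7 × (7.26 - 6.13) = -1.921%, loss ≈ 15265 × 1.921/100 ≈ 293.
Year 1983: gap = -1.7 × (9.86 - 6.13) = -6.341%, loss ≈ 15265 × 6.341/100 ≈ 968.
Year 1984: gap = -1.7 × (10.06 - 6.13) = -6.681%, loss ≈ 15265 × 6.681/100 ≈ 1020.
Total lost output = 1329 + 516 + 293 + 968 + 1020 = 4126 billion.

€4,126 billion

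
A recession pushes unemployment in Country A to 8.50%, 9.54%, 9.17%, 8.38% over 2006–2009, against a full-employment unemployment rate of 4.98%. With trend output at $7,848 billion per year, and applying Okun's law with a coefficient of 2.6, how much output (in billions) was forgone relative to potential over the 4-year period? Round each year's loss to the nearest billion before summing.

Year 2006: gap = -2.6 × (8.5 - 4.98) = -9.152%, loss ≈ 7848 × 9.152/100 ≈ 718.
Year 2007: gap = -2.6 × (9.54 - 4.98) = -11.856%, loss ≈ 7848 × 11.856/100 ≈ 930.
Year 2008: gap = -2.6 × (9.17 - 4.98) = -10.894%, loss ≈ 7848 × 10.894/100 ≈ 855.
Year 2009: gap = -2.6 × (8.38 - 4.98) = -8.84%, loss ≈ 7848 × 8.84/100 ≈ 694.
Total lost output = 718 + 930 + 855 + 694 = 3197 billion.

$3,197 billion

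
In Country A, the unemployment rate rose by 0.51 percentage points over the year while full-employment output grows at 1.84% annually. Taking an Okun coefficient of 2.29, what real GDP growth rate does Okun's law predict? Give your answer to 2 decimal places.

Growth-rate Okun's law: g_Y = g_Y* - β × Δu.
g_Y = 1.84 - 2.29 × (0.51) = 1.84 - 1.1679 = 0.6721%, i.e. 0.67% to 2 d.p.

0.67%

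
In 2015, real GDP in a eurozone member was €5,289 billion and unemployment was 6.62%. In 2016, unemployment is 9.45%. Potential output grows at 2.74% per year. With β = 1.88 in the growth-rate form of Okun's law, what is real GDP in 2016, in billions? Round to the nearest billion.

€5,153 billion

Δu = 9.45 - 6.62 = 2.83 points.
Okun's law (growth form): g_Y = g_Y* - β × Δu = 2.74 - 1.88 × (2.83) = 2.74 - 5.3204 = -2.5804%.
Real GDP in the next year = 5289 × (1 - 2.5804/100) = 5289 × 0.974196 ≈ 5153 billion.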